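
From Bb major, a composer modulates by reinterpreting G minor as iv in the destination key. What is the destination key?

The numeral iv denotes a minor triad on scale degree 4. With G on degree 4, the tonic of the new key is D.
Degree 4 carries a minor triad in minor keys, so the destination is D minor.
Check: the diatonic triads of D minor (natural minor) are Dm (i), Edim (ii°), F (III), Gm (iv), Am (v), Bb (VI), C (VII) — G minor is indeed iv.

D minor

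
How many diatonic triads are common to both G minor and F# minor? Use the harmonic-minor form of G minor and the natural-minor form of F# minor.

Diatonic triads of G minor (harmonic minor): Gm (i), Adim (ii°), Bbaug (III+), Cm (iv), D (V), Eb (VI), F#dim (vii°).
Diatonic triads of F# minor (natural minor): F#m (i), G#dim (ii°), A (III), Bm (iv), C#m (v), D (VI), E (VII).
Matching root and quality in both lists: D.
That gives 1 common triad.

1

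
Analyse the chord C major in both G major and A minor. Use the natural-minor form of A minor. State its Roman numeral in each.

IV in G major; III in A minor

The scale of G major is G A B C D E F#; C is degree 4, and the triad built there (C-E-G) is major, so it is IV.
The scale of A minor (natural minor) is A B C D E F G; C is degree 3, and the triad built there (C-E-G) is major, so it is III.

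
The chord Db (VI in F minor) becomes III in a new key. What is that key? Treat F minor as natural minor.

The numeral III denotes a major triad on scale degree 3. With Db on degree 3, the tonic of the new key is Bb.
Degree 3 carries a major triad in natural-minor keys, so the destination is Bb minor.
Check: the diatonic triads of Bb minor (natural minor) are Bbm (i), Cdim (ii°), Db (III), Ebm (iv), Fm (v), Gb (VI), Ab (VII) — Db is indeed III.

Bb minor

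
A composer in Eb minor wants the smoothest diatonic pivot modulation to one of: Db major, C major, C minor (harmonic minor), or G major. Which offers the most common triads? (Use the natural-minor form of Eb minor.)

Db major

Triads of Eb minor (natural minor): Eb minor (i), F diminished (ii°), Gb major (III), Ab minor (iv), Bb minor (v), Cb major (VI), Db major (VII).
Db major shares 4: Ebm, Gb, Bbm, Db.
C major shares 0: none.
C minor (harmonic minor) shares 0: none.
G major shares 0: none.
The most common triads (4) are shared with Db major.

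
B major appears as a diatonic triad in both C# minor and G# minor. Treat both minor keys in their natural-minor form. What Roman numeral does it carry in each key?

The scale of C# minor (natural minor) is C# D# E F# G# A B; B is degree 7, and the triad built there (B-D#-F#) is major, so it is VII.
The scale of G# minor (natural minor) is G# A# B C# D# E F#; B is degree 3, and the triad built there (B-D#-F#) is major, so it is III.

VII in C# minor; III in G# minor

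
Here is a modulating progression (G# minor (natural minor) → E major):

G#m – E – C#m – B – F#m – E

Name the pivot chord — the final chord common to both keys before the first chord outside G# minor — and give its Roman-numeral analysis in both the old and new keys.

Chords diatonic to G# minor: G#m, A#dim, B, C#m, D#m, E, F#.
Reading the progression, the first chord not in that set is F#m, so the modulation leaves G# minor there.
The chord immediately before F#m is B, which is diatonic to both keys: III in G# minor and V in E major.

B — III in G# minor, V in E major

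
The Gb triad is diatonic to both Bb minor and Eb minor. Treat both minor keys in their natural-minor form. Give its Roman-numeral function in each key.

The scale of Bb minor (natural minor) is Bb C Db Eb F Gb Ab; Gb is degree 6, and the triad built there (Gb-Bb-Db) is major, so it is VI.
The scale of Eb minor (natural minor) is Eb F Gb Ab Bb Cb Db; Gb is degree 3, and the triad built there (Gb-Bb-Db) is major, so it is III.

VI in Bb minor; III in Eb minor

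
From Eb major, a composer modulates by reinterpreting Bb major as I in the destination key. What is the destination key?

The numeral I denotes a major triad on scale degree 1. With Bb on degree 1, the tonic of the new key is Bb.
Degree 1 carries a major triad in major keys, so the destination is Bb major.
Check: the diatonic triads of Bb major are Bb (I), Cm (ii), Dm (iii), Eb (IV), F (V), Gm (vi), Adim (vii°) — Bb major is indeed I.

Bb major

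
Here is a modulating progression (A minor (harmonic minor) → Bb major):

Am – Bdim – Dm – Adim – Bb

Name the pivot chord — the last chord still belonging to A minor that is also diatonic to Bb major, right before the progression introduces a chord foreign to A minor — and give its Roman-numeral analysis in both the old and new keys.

Chords diatonic to A minor: Am, Bdim, Caug, Dm, E, F, G#dim.
Reading the progression, the first chord not in that set is Adim, so the modulation leaves A minor there.
The chord immediately before Adim is Dm, which is diatonic to both keys: iv in A minor and iii in Bb major.

Dm — iv in A minor, iii in Bb major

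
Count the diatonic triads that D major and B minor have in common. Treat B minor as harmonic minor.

4

Diatonic triads of D major: D (I), Em (ii), F#m (iii), G (IV), A (V), Bm (vi), C#dim (vii°).
Diatonic triads of B minor (harmonic minor): Bm (i), C#dim (ii°), Daug (III+), Em (iv), F# (V), G (VI), A#dim (vii°).
Matching root and quality in both lists: Em, G, Bm, C#dim.
That gives 4 common triads.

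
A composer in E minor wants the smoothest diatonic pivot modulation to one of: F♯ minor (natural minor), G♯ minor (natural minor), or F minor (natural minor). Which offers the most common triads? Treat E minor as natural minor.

F♯ minor

Triads of E minor (natural minor): E minor (i), F♯ diminished (ii°), G major (III), A minor (iv), B minor (v), C major (VI), D major (VII).
F♯ minor (natural minor) shares 2: Bm, D.
G♯ minor (natural minor) shares 0: none.
F minor (natural minor) shares 0: none.
The most common triads (2) are shared with F♯ minor.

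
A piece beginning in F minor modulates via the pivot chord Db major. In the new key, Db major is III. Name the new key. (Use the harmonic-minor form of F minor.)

The numeral III denotes a major triad on scale degree 3. With Db on degree 3, the tonic of the new key is Bb.
Degree 3 carries a major triad in natural-minor keys, so the destination is Bb minor.
Check: the diatonic triads of Bb minor (natural minor) are Bbm (i), Cdim (ii°), Db (III), Ebm (iv), Fm (v), Gb (VI), Ab (VII) — Db major is indeed III.

Bb minor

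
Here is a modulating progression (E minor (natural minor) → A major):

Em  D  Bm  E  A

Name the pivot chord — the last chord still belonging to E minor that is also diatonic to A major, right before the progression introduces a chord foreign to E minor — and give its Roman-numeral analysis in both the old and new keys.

Bm — v in E minor, ii in A major

Chords diatonic to E minor: Em, F#dim, G, Am, Bm, C, D.
Reading the progression, the first chord not in that set is E, so the modulation leaves E minor there.
The chord immediately before E is Bm, which is diatonic to both keys: v in E minor and ii in A major.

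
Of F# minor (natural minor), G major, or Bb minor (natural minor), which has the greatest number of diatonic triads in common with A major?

F# minor

Triads of A major: A (I), Bm (ii), C#m (iii), D (IV), E (V), F#m (vi), G#dim (vii°).
F# minor (natural minor) shares 7: A, Bm, C#m, D, E, F#m, G#dim.
G major shares 2: Bm, D.
Bb minor (natural minor) shares 0: none.
The most common triads (7) are shared with F# minor.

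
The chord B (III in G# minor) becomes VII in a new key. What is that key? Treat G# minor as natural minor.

C# minor

The numeral VII denotes a major triad on scale degree 7. With B on degree 7, the tonic of the new key is C#.
Degree 7 carries a major triad in natural-minor keys, so the destination is C# minor.
Check: the diatonic triads of C# minor (natural minor) are C#m (i), D#dim (ii°), E (III), F#m (iv), G#m (v), A (VI), B (VII) — B is indeed VII.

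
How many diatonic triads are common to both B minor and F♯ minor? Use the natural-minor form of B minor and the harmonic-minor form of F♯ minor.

Diatonic triads of B minor (natural minor): B minor (i), C♯ diminished (ii°), D major (III), E minor (iv), F♯ minor (v), G major (VI), A major (VII).
Diatonic triads of F♯ minor (harmonic minor): F♯ minor (i), G♯ diminished (ii°), A augmented (III+), B minor (iv), C♯ major (V), D major (VI), E♯ diminished (vii°).
Matching root and quality in both lists: B minor, D major, F♯ minor.
That gives 3 common triads.

3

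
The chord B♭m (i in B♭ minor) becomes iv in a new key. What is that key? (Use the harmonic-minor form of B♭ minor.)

The numeral iv denotes a minor triad on scale degree 4. With B♭ on degree 4, the tonic of the new key is F.
Degree 4 carries a minor triad in minor keys, so the destination is F minor.
Check: the diatonic triads of F minor (natural minor) are Fm (i), Gdim (ii°), A♭ (III), B♭m (iv), Cm (v), D♭ (VI), E♭ (VII) — B♭m is indeed iv.

F minor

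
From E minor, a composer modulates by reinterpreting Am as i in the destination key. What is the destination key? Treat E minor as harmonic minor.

The numeral i denotes a minor triad on scale degree 1. With A on degree 1, the tonic of the new key is A.
Degree 1 carries a minor triad in minor keys, so the destination is A minor.
Check: the diatonic triads of A minor (natural minor) are Am (i), Bdim (ii°), C (III), Dm (iv), Em (v), F (VI), G (VII) — Am is indeed i.

A minor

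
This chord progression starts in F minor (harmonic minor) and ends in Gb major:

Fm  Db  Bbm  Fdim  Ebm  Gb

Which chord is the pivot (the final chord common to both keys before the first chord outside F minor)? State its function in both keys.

Bbm — iv in F minor, iii in Gb major

Chords diatonic to F minor: Fm, Gdim, Abaug, Bbm, C, Db, Edim.
Reading the progression, the first chord not in that set is Fdim, so the modulation leaves F minor there.
The chord immediately before Fdim is Bbm, which is diatonic to both keys: iv in F minor and iii in Gb major.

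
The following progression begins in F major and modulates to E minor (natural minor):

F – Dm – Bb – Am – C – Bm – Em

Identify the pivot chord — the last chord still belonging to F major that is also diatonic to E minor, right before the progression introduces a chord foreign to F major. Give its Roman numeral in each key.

C — V in F major, VI in E minor

Chords diatonic to F major: F, Gm, Am, Bb, C, Dm, Edim.
Reading the progression, the first chord not in that set is Bm, so the modulation leaves F major there.
The chord immediately before Bm is C, which is diatonic to both keys: V in F major and VI in E minor.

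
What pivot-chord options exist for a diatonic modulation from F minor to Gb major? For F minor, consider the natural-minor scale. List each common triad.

Bbm, Db

Triads in F minor (natural minor): F minor (i), G diminished (ii°), Ab major (III), Bb minor (iv), C minor (v), Db major (VI), Eb major (VII).
Triads in Gb major: Gb major (I), Ab minor (ii), Bb minor (iii), Cb major (IV), Db major (V), Eb minor (vi), F diminished (vii°).
Shared triads with their functions: Bb minor (iv in F minor, iii in Gb major); Db major (VI in F minor, V in Gb major).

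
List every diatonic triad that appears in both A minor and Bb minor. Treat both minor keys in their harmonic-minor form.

F

Triads in A minor (harmonic minor): Am (i), Bdim (ii°), Caug (III+), Dm (iv), E (V), F (VI), G#dim (vii°).
Triads in Bb minor (harmonic minor): Bbm (i), Cdim (ii°), Dbaug (III+), Ebm (iv), F (V), Gb (VI), Adim (vii°).
Shared triads with their functions: F (VI in A minor, V in Bb minor).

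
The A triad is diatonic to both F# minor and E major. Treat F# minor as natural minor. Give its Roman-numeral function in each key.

The scale of F# minor (natural minor) is F# G# A B C# D E; A is degree 3, and the triad built there (A-C#-E) is major, so it is III.
The scale of E major is E F# G# A B C# D#; A is degree 4, and the triad built there (A-C#-E) is major, so it is IV.

III in F# minor; IV in E major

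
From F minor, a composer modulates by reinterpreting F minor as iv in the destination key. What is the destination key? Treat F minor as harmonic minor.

C minor

The numeral iv denotes a minor triad on scale degree 4. With F on degree 4, the tonic of the new key is C.
Degree 4 carries a minor triad in minor keys, so the destination is C minor.
Check: the diatonic triads of C minor (natural minor) are Cm (i), Ddim (ii°), Eb (III), Fm (iv), Gm (v), Ab (VI), Bb (VII) — F minor is indeed iv.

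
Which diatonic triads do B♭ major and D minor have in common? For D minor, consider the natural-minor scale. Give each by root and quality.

Triads in B♭ major: B♭ (I), Cm (ii), Dm (iii), E♭ (IV), F (V), Gm (vi), Adim (vii°).
Triads in D minor (natural minor): Dm (i), Edim (ii°), F (III), Gm (iv), Am (v), B♭ (VI), C (VII).
Shared triads with their functions: B♭ (I in B♭ major, VI in D minor); Dm (iii in B♭ major, i in D minor); F (V in B♭ major, III in D minor); Gm (vi in B♭ major, iv in D minor).

B♭, Dm, F, Gm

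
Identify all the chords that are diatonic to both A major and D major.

A, Bm, D, F#m

Triads in A major: A (I), Bm (ii), C#m (iii), D (IV), E (V), F#m (vi), G#dim (vii°).
Triads in D major: D (I), Em (ii), F#m (iii), G (IV), A (V), Bm (vi), C#dim (vii°).
Shared triads with their functions: A (I in A major, V in D major); Bm (ii in A major, vi in D major); D (IV in A major, I in D major); F#m (vi in A major, iii in D major).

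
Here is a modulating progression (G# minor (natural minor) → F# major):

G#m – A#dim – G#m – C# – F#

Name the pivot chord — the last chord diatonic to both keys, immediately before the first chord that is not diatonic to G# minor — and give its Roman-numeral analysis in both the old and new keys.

Chords diatonic to G# minor: G#m, A#dim, B, C#m, D#m, E, F#.
Reading the progression, the first chord not in that set is C#, so the modulation leaves G# minor there.
The chord immediately before C# is G#m, which is diatonic to both keys: i in G# minor and ii in F# major.

G#m — i in G# minor, ii in F# major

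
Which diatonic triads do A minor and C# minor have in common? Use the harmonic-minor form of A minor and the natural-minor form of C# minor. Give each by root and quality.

E

Triads in A minor (harmonic minor): A minor (i), B diminished (ii°), C augmented (III+), D minor (iv), E major (V), F major (VI), G# diminished (vii°).
Triads in C# minor (natural minor): C# minor (i), D# diminished (ii°), E major (III), F# minor (iv), G# minor (v), A major (VI), B major (VII).
Shared triads with their functions: E major (V in A minor, III in C# minor).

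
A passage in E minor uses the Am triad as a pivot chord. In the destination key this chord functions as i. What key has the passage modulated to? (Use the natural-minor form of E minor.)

A minor

The numeral i denotes a minor triad on scale degree 1. With A on degree 1, the tonic of the new key is A.
Degree 1 carries a minor triad in minor keys, so the destination is A minor.
Check: the diatonic triads of A minor (natural minor) are Am (i), Bdim (ii°), C (III), Dm (iv), Em (v), F (VI), G (VII) — Am is indeed i.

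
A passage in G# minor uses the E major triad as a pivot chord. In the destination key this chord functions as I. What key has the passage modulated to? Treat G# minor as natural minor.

The numeral I denotes a major triad on scale degree 1. With E on degree 1, the tonic of the new key is E.
Degree 1 carries a major triad in major keys, so the destination is E major.
Check: the diatonic triads of E major are E (I), F#m (ii), G#m (iii), A (IV), B (V), C#m (vi), D#dim (vii°) — E major is indeed I.

E major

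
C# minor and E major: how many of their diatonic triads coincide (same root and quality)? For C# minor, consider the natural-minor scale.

Diatonic triads of C# minor (natural minor): C# minor (i), D# diminished (ii°), E major (III), F# minor (iv), G# minor (v), A major (VI), B major (VII).
Diatonic triads of E major: E major (I), F# minor (ii), G# minor (iii), A major (IV), B major (V), C# minor (vi), D# diminished (vii°).
Matching root and quality in both lists: C# minor, D# diminished, E major, F# minor, G# minor, A major, B major.
That gives 7 common triads.

7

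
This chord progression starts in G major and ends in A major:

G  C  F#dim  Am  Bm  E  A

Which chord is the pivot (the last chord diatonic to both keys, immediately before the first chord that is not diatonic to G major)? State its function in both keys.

Bm — iii in G major, ii in A major

Chords diatonic to G major: G, Am, Bm, C, D, Em, F#dim.
Reading the progression, the first chord not in that set is E, so the modulation leaves G major there.
The chord immediately before E is Bm, which is diatonic to both keys: iii in G major and ii in A major.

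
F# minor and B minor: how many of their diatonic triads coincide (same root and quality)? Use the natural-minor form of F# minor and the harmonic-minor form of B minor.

1

Diatonic triads of F# minor (natural minor): F#m (i), G#dim (ii°), A (III), Bm (iv), C#m (v), D (VI), E (VII).
Diatonic triads of B minor (harmonic minor): Bm (i), C#dim (ii°), Daug (III+), Em (iv), F# (V), G (VI), A#dim (vii°).
Matching root and quality in both lists: Bm.
That gives 1 common triad.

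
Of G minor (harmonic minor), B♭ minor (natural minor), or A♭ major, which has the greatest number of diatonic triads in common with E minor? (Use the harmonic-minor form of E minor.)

G minor

Triads of E minor (harmonic minor): E minor (i), F♯ diminished (ii°), G augmented (III+), A minor (iv), B major (V), C major (VI), D♯ diminished (vii°).
G minor (harmonic minor) shares 1: F♯dim.
B♭ minor (natural minor) shares 0: none.
A♭ major shares 0: none.
The most common triads (1) are shared with G minor.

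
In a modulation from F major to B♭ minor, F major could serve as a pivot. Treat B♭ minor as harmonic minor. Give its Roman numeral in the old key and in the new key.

The scale of F major is F G A B♭ C D E; F is degree 1, and the triad built there (F-A-C) is major, so it is I.
The scale of B♭ minor (harmonic minor) is B♭ C D♭ E♭ F G♭ A; F is degree 5, and the triad built there (F-A-C) is major, so it is V.

I in F major; V in B♭ minor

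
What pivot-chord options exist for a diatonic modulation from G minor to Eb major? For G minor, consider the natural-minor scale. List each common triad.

Gm, Bb, Cm, Eb

Triads in G minor (natural minor): G minor (i), A diminished (ii°), Bb major (III), C minor (iv), D minor (v), Eb major (VI), F major (VII).
Triads in Eb major: Eb major (I), F minor (ii), G minor (iii), Ab major (IV), Bb major (V), C minor (vi), D diminished (vii°).
Shared triads with their functions: G minor (i in G minor, iii in Eb major); Bb major (III in G minor, V in Eb major); C minor (iv in G minor, vi in Eb major); Eb major (VI in G minor, I in Eb major).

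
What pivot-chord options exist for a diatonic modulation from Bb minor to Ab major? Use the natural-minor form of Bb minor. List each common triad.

Triads in Bb minor (natural minor): Bbm (i), Cdim (ii°), Db (III), Ebm (iv), Fm (v), Gb (VI), Ab (VII).
Triads in Ab major: Ab (I), Bbm (ii), Cm (iii), Db (IV), Eb (V), Fm (vi), Gdim (vii°).
Shared triads with their functions: Bbm (i in Bb minor, ii in Ab major); Db (III in Bb minor, IV in Ab major); Fm (v in Bb minor, vi in Ab major); Ab (VII in Bb minor, I in Ab major).

Bbm, Db, Fm, Ab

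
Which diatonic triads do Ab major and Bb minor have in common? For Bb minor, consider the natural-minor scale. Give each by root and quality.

Triads in Ab major: Ab (I), Bbm (ii), Cm (iii), Db (IV), Eb (V), Fm (vi), Gdim (vii°).
Triads in Bb minor (natural minor): Bbm (i), Cdim (ii°), Db (III), Ebm (iv), Fm (v), Gb (VI), Ab (VII).
Shared triads with their functions: Ab (I in Ab major, VII in Bb minor); Bbm (ii in Ab major, i in Bb minor); Db (IV in Ab major, III in Bb minor); Fm (vi in Ab major, v in Bb minor).

Ab, Bbm, Db, Fm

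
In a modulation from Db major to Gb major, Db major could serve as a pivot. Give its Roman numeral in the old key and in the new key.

I in Db major; V in Gb major

The scale of Db major is Db Eb F Gb Ab Bb C; Db is degree 1, and the triad built there (Db-F-Ab) is major, so it is I.
The scale of Gb major is Gb Ab Bb Cb Db Eb F; Db is degree 5, and the triad built there (Db-F-Ab) is major, so it is V.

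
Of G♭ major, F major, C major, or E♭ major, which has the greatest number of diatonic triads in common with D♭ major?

Triads of D♭ major: D♭ major (I), E♭ minor (ii), F minor (iii), G♭ major (IV), A♭ major (V), B♭ minor (vi), C diminished (vii°).
G♭ major shares 4: D♭, E♭m, G♭, B♭m.
F major shares 0: none.
C major shares 0: none.
E♭ major shares 2: Fm, A♭.
The most common triads (4) are shared with G♭ major.

G♭ major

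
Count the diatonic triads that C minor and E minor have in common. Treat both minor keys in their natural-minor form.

Diatonic triads of C minor (natural minor): C minor (i), D diminished (ii°), Eb major (III), F minor (iv), G minor (v), Ab major (VI), Bb major (VII).
Diatonic triads of E minor (natural minor): E minor (i), F# diminished (ii°), G major (III), A minor (iv), B minor (v), C major (VI), D major (VII).
No triad has the same root and quality in both keys.

0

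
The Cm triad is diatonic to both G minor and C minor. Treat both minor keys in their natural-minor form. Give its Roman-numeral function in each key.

iv in G minor; i in C minor

The scale of G minor (natural minor) is G A Bb C D Eb F; C is degree 4, and the triad built there (C-Eb-G) is minor, so it is iv.
The scale of C minor (natural minor) is C D Eb F G Ab Bb; C is degree 1, and the triad built there (C-Eb-G) is minor, so it is i.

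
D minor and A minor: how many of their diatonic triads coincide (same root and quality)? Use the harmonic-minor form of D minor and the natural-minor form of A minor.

Diatonic triads of D minor (harmonic minor): Dm (i), Edim (ii°), Faug (III+), Gm (iv), A (V), Bb (VI), C#dim (vii°).
Diatonic triads of A minor (natural minor): Am (i), Bdim (ii°), C (III), Dm (iv), Em (v), F (VI), G (VII).
Matching root and quality in both lists: Dm.
That gives 1 common triad.

1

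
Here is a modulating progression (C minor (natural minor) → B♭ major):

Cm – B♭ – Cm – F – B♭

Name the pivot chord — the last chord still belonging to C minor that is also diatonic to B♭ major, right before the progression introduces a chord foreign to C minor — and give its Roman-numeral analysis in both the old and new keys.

Cm — i in C minor, ii in B♭ major

Chords diatonic to C minor: Cm, Ddim, E♭, Fm, Gm, A♭, B♭.
Reading the progression, the first chord not in that set is F, so the modulation leaves C minor there.
The chord immediately before F is Cm, which is diatonic to both keys: i in C minor and ii in B♭ major.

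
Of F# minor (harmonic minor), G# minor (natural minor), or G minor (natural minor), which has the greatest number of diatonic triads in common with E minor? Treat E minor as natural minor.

Triads of E minor (natural minor): E minor (i), F# diminished (ii°), G major (III), A minor (iv), B minor (v), C major (VI), D major (VII).
F# minor (harmonic minor) shares 2: Bm, D.
G# minor (natural minor) shares 0: none.
G minor (natural minor) shares 0: none.
The most common triads (2) are shared with F# minor.

F# minor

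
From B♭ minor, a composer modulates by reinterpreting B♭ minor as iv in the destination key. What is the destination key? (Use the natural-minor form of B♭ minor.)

F minor

The numeral iv denotes a minor triad on scale degree 4. With B♭ on degree 4, the tonic of the new key is F.
Degree 4 carries a minor triad in minor keys, so the destination is F minor.
Check: the diatonic triads of F minor (natural minor) are Fm (i), Gdim (ii°), A♭ (III), B♭m (iv), Cm (v), D♭ (VI), E♭ (VII) — B♭ minor is indeed iv.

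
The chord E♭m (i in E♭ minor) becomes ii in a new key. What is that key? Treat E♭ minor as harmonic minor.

The numeral ii denotes a minor triad on scale degree 2. With E♭ on degree 2, the tonic of the new key is D♭.
Degree 2 carries a minor triad in major keys, so the destination is D♭ major.
Check: the diatonic triads of D♭ major are D♭ (I), E♭m (ii), Fm (iii), G♭ (IV), A♭ (V), B♭m (vi), Cdim (vii°) — E♭m is indeed ii.

D♭ major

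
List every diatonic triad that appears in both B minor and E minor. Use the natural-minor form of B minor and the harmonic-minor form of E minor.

Triads in B minor (natural minor): B minor (i), C# diminished (ii°), D major (III), E minor (iv), F# minor (v), G major (VI), A major (VII).
Triads in E minor (harmonic minor): E minor (i), F# diminished (ii°), G augmented (III+), A minor (iv), B major (V), C major (VI), D# diminished (vii°).
Shared triads with their functions: E minor (iv in B minor, i in E minor).

Em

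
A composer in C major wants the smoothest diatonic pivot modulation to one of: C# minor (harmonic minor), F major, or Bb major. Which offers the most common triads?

F major

Triads of C major: C major (I), D minor (ii), E minor (iii), F major (IV), G major (V), A minor (vi), B diminished (vii°).
C# minor (harmonic minor) shares 0: none.
F major shares 4: C, Dm, F, Am.
Bb major shares 2: Dm, F.
The most common triads (4) are shared with F major.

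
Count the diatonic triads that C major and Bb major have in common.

2

Diatonic triads of C major: C (I), Dm (ii), Em (iii), F (IV), G (V), Am (vi), Bdim (vii°).
Diatonic triads of Bb major: Bb (I), Cm (ii), Dm (iii), Eb (IV), F (V), Gm (vi), Adim (vii°).
Matching root and quality in both lists: Dm, F.
That gives 2 common triads.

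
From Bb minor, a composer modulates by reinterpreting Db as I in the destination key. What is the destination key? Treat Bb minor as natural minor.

The numeral I denotes a major triad on scale degree 1. With Db on degree 1, the tonic of the new key is Db.
Degree 1 carries a major triad in major keys, so the destination is Db major.
Check: the diatonic triads of Db major are Db (I), Ebm (ii), Fm (iii), Gb (IV), Ab (V), Bbm (vi), Cdim (vii°) — Db is indeed I.

Db major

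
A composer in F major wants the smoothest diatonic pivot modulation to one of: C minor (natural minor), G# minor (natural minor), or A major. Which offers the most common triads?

Triads of F major: F major (I), G minor (ii), A minor (iii), Bb major (IV), C major (V), D minor (vi), E diminished (vii°).
C minor (natural minor) shares 2: Gm, Bb.
G# minor (natural minor) shares 0: none.
A major shares 0: none.
The most common triads (2) are shared with C minor.

C minor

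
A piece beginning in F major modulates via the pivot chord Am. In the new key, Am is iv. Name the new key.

E minor

The numeral iv denotes a minor triad on scale degree 4. With A on degree 4, the tonic of the new key is E.
Degree 4 carries a minor triad in minor keys, so the destination is E minor.
Check: the diatonic triads of E minor (natural minor) are Em (i), F♯dim (ii°), G (III), Am (iv), Bm (v), C (VI), D (VII) — Am is indeed iv.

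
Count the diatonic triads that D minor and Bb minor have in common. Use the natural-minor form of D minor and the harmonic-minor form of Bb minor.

Diatonic triads of D minor (natural minor): D minor (i), E diminished (ii°), F major (III), G minor (iv), A minor (v), Bb major (VI), C major (VII).
Diatonic triads of Bb minor (harmonic minor): Bb minor (i), C diminished (ii°), Db augmented (III+), Eb minor (iv), F major (V), Gb major (VI), A diminished (vii°).
Matching root and quality in both lists: F major.
That gives 1 common triad.

1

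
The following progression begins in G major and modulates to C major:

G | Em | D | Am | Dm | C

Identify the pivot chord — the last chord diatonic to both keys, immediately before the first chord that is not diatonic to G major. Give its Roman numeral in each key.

Am — ii in G major, vi in C major

Chords diatonic to G major: G, Am, Bm, C, D, Em, F#dim.
Reading the progression, the first chord not in that set is Dm, so the modulation leaves G major there.
The chord immediately before Dm is Am, which is diatonic to both keys: ii in G major and vi in C major.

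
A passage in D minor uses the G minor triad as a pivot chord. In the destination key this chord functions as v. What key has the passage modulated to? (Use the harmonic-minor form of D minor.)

C minor

The numeral v denotes a minor triad on scale degree 5. With G on degree 5, the tonic of the new key is C.
Degree 5 carries a minor triad in natural-minor keys, so the destination is C minor.
Check: the diatonic triads of C minor (natural minor) are Cm (i), Ddim (ii°), E♭ (III), Fm (iv), Gm (v), A♭ (VI), B♭ (VII) — G minor is indeed v.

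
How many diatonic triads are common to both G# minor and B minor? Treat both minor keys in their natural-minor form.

0

Diatonic triads of G# minor (natural minor): G#m (i), A#dim (ii°), B (III), C#m (iv), D#m (v), E (VI), F# (VII).
Diatonic triads of B minor (natural minor): Bm (i), C#dim (ii°), D (III), Em (iv), F#m (v), G (VI), A (VII).
No triad has the same root and quality in both keys.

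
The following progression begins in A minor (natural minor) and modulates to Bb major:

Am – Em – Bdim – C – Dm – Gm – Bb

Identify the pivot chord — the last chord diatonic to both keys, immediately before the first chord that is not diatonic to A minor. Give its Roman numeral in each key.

Dm — iv in A minor, iii in Bb major

Chords diatonic to A minor: Am, Bdim, C, Dm, Em, F, G.
Reading the progression, the first chord not in that set is Gm, so the modulation leaves A minor there.
The chord immediately before Gm is Dm, which is diatonic to both keys: iv in A minor and iii in Bb major.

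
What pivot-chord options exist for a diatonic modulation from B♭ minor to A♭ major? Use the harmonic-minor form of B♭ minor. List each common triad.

B♭m

Triads in B♭ minor (harmonic minor): B♭ minor (i), C diminished (ii°), D♭ augmented (III+), E♭ minor (iv), F major (V), G♭ major (VI), A diminished (vii°).
Triads in A♭ major: A♭ major (I), B♭ minor (ii), C minor (iii), D♭ major (IV), E♭ major (V), F minor (vi), G diminished (vii°).
Shared triads with their functions: B♭ minor (i in B♭ minor, ii in A♭ major).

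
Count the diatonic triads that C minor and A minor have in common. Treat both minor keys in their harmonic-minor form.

1

Diatonic triads of C minor (harmonic minor): Cm (i), Ddim (ii°), Ebaug (III+), Fm (iv), G (V), Ab (VI), Bdim (vii°).
Diatonic triads of A minor (harmonic minor): Am (i), Bdim (ii°), Caug (III+), Dm (iv), E (V), F (VI), G#dim (vii°).
Matching root and quality in both lists: Bdim.
That gives 1 common triad.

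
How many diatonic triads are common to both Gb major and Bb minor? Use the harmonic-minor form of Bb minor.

Diatonic triads of Gb major: Gb major (I), Ab minor (ii), Bb minor (iii), Cb major (IV), Db major (V), Eb minor (vi), F diminished (vii°).
Diatonic triads of Bb minor (harmonic minor): Bb minor (i), C diminished (ii°), Db augmented (III+), Eb minor (iv), F major (V), Gb major (VI), A diminished (vii°).
Matching root and quality in both lists: Gb major, Bb minor, Eb minor.
That gives 3 common triads.

3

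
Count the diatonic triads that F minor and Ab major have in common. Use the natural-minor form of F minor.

Diatonic triads of F minor (natural minor): F minor (i), G diminished (ii°), Ab major (III), Bb minor (iv), C minor (v), Db major (VI), Eb major (VII).
Diatonic triads of Ab major: Ab major (I), Bb minor (ii), C minor (iii), Db major (IV), Eb major (V), F minor (vi), G diminished (vii°).
Matching root and quality in both lists: F minor, G diminished, Ab major, Bb minor, C minor, Db major, Eb major.
That gives 7 common triads.

7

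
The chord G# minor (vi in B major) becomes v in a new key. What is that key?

C# minor

The numeral v denotes a minor triad on scale degree 5. With G# on degree 5, the tonic of the new key is C#.
Degree 5 carries a minor triad in natural-minor keys, so the destination is C# minor.
Check: the diatonic triads of C# minor (natural minor) are C#m (i), D#dim (ii°), E (III), F#m (iv), G#m (v), A (VI), B (VII) — G# minor is indeed v.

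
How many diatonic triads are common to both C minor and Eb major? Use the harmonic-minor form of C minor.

4

Diatonic triads of C minor (harmonic minor): Cm (i), Ddim (ii°), Ebaug (III+), Fm (iv), G (V), Ab (VI), Bdim (vii°).
Diatonic triads of Eb major: Eb (I), Fm (ii), Gm (iii), Ab (IV), Bb (V), Cm (vi), Ddim (vii°).
Matching root and quality in both lists: Cm, Ddim, Fm, Ab.
That gives 4 common triads.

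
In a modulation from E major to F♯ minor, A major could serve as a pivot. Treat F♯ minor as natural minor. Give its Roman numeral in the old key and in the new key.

The scale of E major is E F♯ G♯ A B C♯ D♯; A is degree 4, and the triad built there (A-C♯-E) is major, so it is IV.
The scale of F♯ minor (natural minor) is F♯ G♯ A B C♯ D E; A is degree 3, and the triad built there (A-C♯-E) is major, so it is III.

IV in E major; III in F♯ minor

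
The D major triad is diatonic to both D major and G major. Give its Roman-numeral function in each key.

I in D major; V in G major

The scale of D major is D E F♯ G A B C♯; D is degree 1, and the triad built there (D-F♯-A) is major, so it is I.
The scale of G major is G A B C D E F♯; D is degree 5, and the triad built there (D-F♯-A) is major, so it is V.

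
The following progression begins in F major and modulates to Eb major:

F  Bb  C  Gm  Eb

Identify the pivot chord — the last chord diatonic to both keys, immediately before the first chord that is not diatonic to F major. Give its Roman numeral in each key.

Chords diatonic to F major: F, Gm, Am, Bb, C, Dm, Edim.
Reading the progression, the first chord not in that set is Eb, so the modulation leaves F major there.
The chord immediately before Eb is Gm, which is diatonic to both keys: ii in F major and iii in Eb major.

Gm — ii in F major, iii in Eb major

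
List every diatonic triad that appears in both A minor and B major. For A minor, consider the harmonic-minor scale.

E

Triads in A minor (harmonic minor): A minor (i), B diminished (ii°), C augmented (III+), D minor (iv), E major (V), F major (VI), G# diminished (vii°).
Triads in B major: B major (I), C# minor (ii), D# minor (iii), E major (IV), F# major (V), G# minor (vi), A# diminished (vii°).
Shared triads with their functions: E major (V in A minor, IV in B major).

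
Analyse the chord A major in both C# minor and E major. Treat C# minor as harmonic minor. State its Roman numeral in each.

The scale of C# minor (harmonic minor) is C# D# E F# G# A B#; A is degree 6, and the triad built there (A-C#-E) is major, so it is VI.
The scale of E major is E F# G# A B C# D#; A is degree 4, and the triad built there (A-C#-E) is major, so it is IV.

VI in C# minor; IV in E major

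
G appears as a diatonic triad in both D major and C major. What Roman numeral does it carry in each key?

The scale of D major is D E F# G A B C#; G is degree 4, and the triad built there (G-B-D) is major, so it is IV.
The scale of C major is C D E F G A B; G is degree 5, and the triad built there (G-B-D) is major, so it is V.

IV in D major; V in C major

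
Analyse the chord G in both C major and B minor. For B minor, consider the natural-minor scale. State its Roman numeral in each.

V in C major; VI in B minor

The scale of C major is C D E F G A B; G is degree 5, and the triad built there (G-B-D) is major, so it is V.
The scale of B minor (natural minor) is B C♯ D E F♯ G A; G is degree 6, and the triad built there (G-B-D) is major, so it is VI.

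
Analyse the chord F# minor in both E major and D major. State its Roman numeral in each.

ii in E major; iii in D major

The scale of E major is E F# G# A B C# D#; F# is degree 2, and the triad built there (F#-A-C#) is minor, so it is ii.
The scale of D major is D E F# G A B C#; F# is degree 3, and the triad built there (F#-A-C#) is minor, so it is iii.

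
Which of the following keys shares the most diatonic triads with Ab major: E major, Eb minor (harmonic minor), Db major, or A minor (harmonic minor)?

Db major

Triads of Ab major: Ab (I), Bbm (ii), Cm (iii), Db (IV), Eb (V), Fm (vi), Gdim (vii°).
E major shares 0: none.
Eb minor (harmonic minor) shares 0: none.
Db major shares 4: Ab, Bbm, Db, Fm.
A minor (harmonic minor) shares 0: none.
The most common triads (4) are shared with Db major.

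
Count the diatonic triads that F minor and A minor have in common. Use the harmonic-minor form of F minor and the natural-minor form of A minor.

1

Diatonic triads of F minor (harmonic minor): Fm (i), Gdim (ii°), Abaug (III+), Bbm (iv), C (V), Db (VI), Edim (vii°).
Diatonic triads of A minor (natural minor): Am (i), Bdim (ii°), C (III), Dm (iv), Em (v), F (VI), G (VII).
Matching root and quality in both lists: C.
That gives 1 common triad.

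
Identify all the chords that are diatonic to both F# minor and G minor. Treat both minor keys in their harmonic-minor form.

Triads in F# minor (harmonic minor): F# minor (i), G# diminished (ii°), A augmented (III+), B minor (iv), C# major (V), D major (VI), E# diminished (vii°).
Triads in G minor (harmonic minor): G minor (i), A diminished (ii°), Bb augmented (III+), C minor (iv), D major (V), Eb major (VI), F# diminished (vii°).
Shared triads with their functions: D major (VI in F# minor, V in G minor).

D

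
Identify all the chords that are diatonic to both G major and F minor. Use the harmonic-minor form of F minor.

C

Triads in G major: G (I), Am (ii), Bm (iii), C (IV), D (V), Em (vi), F♯dim (vii°).
Triads in F minor (harmonic minor): Fm (i), Gdim (ii°), A♭aug (III+), B♭m (iv), C (V), D♭ (VI), Edim (vii°).
Shared triads with their functions: C (IV in G major, V in F minor).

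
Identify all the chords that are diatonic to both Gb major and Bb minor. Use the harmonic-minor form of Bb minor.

Triads in Gb major: Gb (I), Abm (ii), Bbm (iii), Cb (IV), Db (V), Ebm (vi), Fdim (vii°).
Triads in Bb minor (harmonic minor): Bbm (i), Cdim (ii°), Dbaug (III+), Ebm (iv), F (V), Gb (VI), Adim (vii°).
Shared triads with their functions: Gb (I in Gb major, VI in Bb minor); Bbm (iii in Gb major, i in Bb minor); Ebm (vi in Gb major, iv in Bb minor).

Gb, Bbm, Ebm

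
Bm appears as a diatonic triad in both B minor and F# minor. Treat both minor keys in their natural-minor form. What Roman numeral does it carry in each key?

i in B minor; iv in F# minor

The scale of B minor (natural minor) is B C# D E F# G A; B is degree 1, and the triad built there (B-D-F#) is minor, so it is i.
The scale of F# minor (natural minor) is F# G# A B C# D E; B is degree 4, and the triad built there (B-D-F#) is minor, so it is iv.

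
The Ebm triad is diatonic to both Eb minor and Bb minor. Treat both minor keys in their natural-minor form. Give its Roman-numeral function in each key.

The scale of Eb minor (natural minor) is Eb F Gb Ab Bb Cb Db; Eb is degree 1, and the triad built there (Eb-Gb-Bb) is minor, so it is i.
The scale of Bb minor (natural minor) is Bb C Db Eb F Gb Ab; Eb is degree 4, and the triad built there (Eb-Gb-Bb) is minor, so it is iv.

i in Eb minor; iv in Bb minor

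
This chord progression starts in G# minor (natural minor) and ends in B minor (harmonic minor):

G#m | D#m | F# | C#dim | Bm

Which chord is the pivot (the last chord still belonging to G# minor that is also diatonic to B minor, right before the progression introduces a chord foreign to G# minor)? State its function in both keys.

Chords diatonic to G# minor: G#m, A#dim, B, C#m, D#m, E, F#.
Reading the progression, the first chord not in that set is C#dim, so the modulation leaves G# minor there.
The chord immediately before C#dim is F#, which is diatonic to both keys: VII in G# minor and V in B minor.

F# — VII in G# minor, V in B minor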